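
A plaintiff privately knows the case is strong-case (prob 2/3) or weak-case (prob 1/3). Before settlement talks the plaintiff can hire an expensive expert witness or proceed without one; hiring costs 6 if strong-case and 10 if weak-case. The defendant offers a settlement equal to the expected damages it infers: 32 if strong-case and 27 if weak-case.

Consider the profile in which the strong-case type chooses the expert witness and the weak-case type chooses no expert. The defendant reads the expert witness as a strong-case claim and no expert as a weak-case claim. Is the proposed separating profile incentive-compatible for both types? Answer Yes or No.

Under these beliefs, the expert witness earns settlement 32 and no expert earns settlement 27.
strong-case: the expert witness nets 32 − 6 = 26; no expert nets 27. strong-case would deviate to no expert.
weak-case: the expert witness nets 32 − 10 = 22; no expert nets 27. weak-case prefers no expert.
strong-case has a profitable deviation, so the profile is not an equilibrium.

No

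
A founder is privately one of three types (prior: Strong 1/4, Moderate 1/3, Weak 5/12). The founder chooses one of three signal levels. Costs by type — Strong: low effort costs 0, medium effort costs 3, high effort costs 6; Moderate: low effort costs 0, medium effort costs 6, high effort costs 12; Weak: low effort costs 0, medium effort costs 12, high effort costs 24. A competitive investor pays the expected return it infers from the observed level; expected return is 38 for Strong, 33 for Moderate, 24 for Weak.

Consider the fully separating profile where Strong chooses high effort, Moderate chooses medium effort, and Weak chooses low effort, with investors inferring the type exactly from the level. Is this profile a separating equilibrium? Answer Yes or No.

Yes

Separating valuations: high effort → 38, medium effort → 33, low effort → 24.
Strong (assigned high effort): low effort: 24 − 0 = 24; medium effort: 33 − 3 = 30; high effort: 38 − 6 = 32. Strong stays.
Moderate (assigned medium effort): low effort: 24 − 0 = 24; medium effort: 33 − 6 = 27; high effort: 38 − 12 = 26. Moderate stays.
Weak (assigned low effort): low effort: 24 − 0 = 24; medium effort: 33 − 12 = 21; high effort: 38 − 24 = 14. Weak stays.
Every type prefers its assigned level; separation holds.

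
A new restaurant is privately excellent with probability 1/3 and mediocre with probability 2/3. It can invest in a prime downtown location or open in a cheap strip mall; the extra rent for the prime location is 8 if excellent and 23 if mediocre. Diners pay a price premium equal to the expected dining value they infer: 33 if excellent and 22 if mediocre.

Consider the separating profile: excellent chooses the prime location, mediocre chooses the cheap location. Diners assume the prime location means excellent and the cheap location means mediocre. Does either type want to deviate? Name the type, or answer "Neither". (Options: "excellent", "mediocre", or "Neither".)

Neither

The prime location pays 33; the cheap location pays 22.
excellent: assigned the prime location, nets 33 − 8 = 25; deviating to the cheap location nets 22.
mediocre: assigned the cheap location, nets 22; deviating to the prime location nets 33 − 23 = 10.
Both types strictly prefer their assigned action; no profitable deviation.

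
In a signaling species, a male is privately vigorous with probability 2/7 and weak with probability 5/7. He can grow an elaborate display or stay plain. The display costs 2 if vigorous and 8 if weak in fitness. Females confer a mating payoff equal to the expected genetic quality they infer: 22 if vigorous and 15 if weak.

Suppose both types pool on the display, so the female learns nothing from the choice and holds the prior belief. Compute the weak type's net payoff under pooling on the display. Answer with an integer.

9

Pooled mating payoff = 2/7·22 + 5/7·15 = 17.
weak pays cost 8 for the display, so net payoff = 17 − 8 = 9.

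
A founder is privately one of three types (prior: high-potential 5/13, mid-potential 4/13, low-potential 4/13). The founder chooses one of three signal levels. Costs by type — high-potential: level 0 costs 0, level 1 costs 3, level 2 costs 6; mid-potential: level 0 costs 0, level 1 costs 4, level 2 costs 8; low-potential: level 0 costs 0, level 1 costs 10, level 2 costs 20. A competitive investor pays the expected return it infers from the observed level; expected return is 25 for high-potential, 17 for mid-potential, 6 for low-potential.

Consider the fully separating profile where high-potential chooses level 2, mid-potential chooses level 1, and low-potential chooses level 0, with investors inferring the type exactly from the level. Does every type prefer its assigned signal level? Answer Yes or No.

Separating valuations: level 2 → 25, level 1 → 17, level 0 → 6.
high-potential (assigned level 2): level 0: 6 − 0 = 6; level 1: 17 − 3 = 14; level 2: 25 − 6 = 19. high-potential stays.
mid-potential (assigned level 1): level 0: 6 − 0 = 6; level 1: 17 − 4 = 13; level 2: 25 − 8 = 17. mid-potential prefers level 2.
low-potential (assigned level 0): level 0: 6 − 0 = 6; level 1: 17 − 10 = 7; level 2: 25 − 20 = 5. low-potential prefers level 1.
At least one type deviates; the separating profile fails.

No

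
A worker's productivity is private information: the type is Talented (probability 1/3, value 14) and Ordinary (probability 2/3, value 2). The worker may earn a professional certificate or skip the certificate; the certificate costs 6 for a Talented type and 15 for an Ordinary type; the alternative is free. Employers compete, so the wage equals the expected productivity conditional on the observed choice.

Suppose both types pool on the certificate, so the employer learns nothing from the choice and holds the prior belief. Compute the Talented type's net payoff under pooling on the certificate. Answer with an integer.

0

Pooled wage = 1/3·14 + 2/3·2 = 6.
Talented pays cost 6 for the certificate, so net payoff = 6 − 6 = 0.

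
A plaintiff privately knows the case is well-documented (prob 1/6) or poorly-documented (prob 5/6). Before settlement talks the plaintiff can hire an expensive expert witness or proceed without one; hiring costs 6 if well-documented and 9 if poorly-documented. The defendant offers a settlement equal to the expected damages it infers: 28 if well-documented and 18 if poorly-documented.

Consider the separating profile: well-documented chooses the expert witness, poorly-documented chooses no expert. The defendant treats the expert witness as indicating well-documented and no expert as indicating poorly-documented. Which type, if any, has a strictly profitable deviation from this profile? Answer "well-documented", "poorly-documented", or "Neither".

poorly-documented

The expert witness pays 28; no expert pays 18.
well-documented: assigned the expert witness, nets 28 − 6 = 22; deviating to no expert nets 18.
poorly-documented: assigned no expert, nets 18; deviating to the expert witness nets 28 − 9 = 19.
The poorly-documented type gains 1 by deviating.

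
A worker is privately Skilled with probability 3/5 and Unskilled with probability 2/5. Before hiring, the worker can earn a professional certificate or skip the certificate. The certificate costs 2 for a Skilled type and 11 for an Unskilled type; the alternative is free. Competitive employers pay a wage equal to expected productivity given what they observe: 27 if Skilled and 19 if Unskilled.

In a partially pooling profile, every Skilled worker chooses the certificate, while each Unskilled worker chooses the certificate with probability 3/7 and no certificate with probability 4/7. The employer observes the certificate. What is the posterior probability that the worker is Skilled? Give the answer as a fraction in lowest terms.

P(the certificate) = (3/5)·1 + (2/5)·(3/7) = 27/35.
By Bayes' rule, P(Skilled | the certificate) = (3/5) / (27/35) = 7/9.

7/9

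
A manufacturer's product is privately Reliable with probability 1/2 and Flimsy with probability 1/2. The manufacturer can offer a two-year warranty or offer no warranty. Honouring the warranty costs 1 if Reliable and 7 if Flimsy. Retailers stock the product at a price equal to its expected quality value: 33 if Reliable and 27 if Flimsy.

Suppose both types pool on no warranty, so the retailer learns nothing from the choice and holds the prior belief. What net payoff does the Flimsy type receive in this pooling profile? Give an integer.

30

Pooled price = 1/2·33 + 1/2·27 = 30.
Flimsy pays no cost for no warranty, so net payoff = 30.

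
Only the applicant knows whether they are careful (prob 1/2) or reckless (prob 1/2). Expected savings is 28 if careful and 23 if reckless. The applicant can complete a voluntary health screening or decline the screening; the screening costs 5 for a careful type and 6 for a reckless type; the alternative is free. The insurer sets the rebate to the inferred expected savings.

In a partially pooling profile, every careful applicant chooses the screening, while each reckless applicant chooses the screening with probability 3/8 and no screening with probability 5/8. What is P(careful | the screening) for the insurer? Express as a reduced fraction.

P(the screening) = (1/2)·1 + (1/2)·(3/8) = 11/16.
By Bayes' rule, P(careful | the screening) = (1/2) / (11/16) = 8/11.

8/11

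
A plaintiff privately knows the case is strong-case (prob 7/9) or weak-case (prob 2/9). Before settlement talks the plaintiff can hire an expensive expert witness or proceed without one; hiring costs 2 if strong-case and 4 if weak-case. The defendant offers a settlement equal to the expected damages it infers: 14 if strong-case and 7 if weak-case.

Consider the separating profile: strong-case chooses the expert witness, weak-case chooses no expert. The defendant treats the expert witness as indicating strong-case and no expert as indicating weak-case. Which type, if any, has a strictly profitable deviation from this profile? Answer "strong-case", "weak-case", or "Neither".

weak-case

The expert witness pays 14; no expert pays 7.
strong-case: assigned the expert witness, nets 14 − 2 = 12; deviating to no expert nets 7.
weak-case: assigned no expert, nets 7; deviating to the expert witness nets 14 − 4 = 10.
The weak-case type gains 3 by deviating.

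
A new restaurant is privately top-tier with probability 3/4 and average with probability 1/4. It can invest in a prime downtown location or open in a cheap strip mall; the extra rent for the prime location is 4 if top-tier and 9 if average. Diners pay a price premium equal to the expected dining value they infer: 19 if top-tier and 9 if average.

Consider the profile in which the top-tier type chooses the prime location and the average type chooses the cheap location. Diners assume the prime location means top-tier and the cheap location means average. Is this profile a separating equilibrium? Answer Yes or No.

Under these beliefs, the prime location earns price premium 19 and the cheap location earns price premium 9.
top-tier: the prime location nets 19 − 4 = 15; the cheap location nets 9. top-tier prefers the prime location.
average: the prime location nets 19 − 9 = 10; the cheap location nets 9. average would deviate to the prime location.
average has a profitable deviation, so the profile is not an equilibrium.

No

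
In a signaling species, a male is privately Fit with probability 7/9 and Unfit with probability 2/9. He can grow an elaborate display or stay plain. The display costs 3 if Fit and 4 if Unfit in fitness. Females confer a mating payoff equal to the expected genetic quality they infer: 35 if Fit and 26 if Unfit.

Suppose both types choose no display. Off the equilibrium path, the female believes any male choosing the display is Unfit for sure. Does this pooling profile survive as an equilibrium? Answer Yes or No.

Yes

On path, the female holds the prior and pays 7/9·35 + 2/9·26 = 33. Off path (the display), believing Unfit, it pays 26.
Fit: no display nets 33; the display nets 26 − 3 = 23. Fit stays.
Unfit: no display nets 33; the display nets 26 − 4 = 22. Unfit stays.
No type deviates, so pooling is sustained.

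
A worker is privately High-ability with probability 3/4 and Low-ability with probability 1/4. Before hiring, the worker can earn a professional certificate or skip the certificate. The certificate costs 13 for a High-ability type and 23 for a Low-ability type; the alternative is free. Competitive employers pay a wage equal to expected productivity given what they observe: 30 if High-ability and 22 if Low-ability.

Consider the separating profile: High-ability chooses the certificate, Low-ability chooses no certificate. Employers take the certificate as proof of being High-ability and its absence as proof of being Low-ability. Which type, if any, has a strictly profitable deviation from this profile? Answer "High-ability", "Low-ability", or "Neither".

The certificate pays 30; no certificate pays 22.
High-ability: assigned the certificate, nets 30 − 13 = 17; deviating to no certificate nets 22.
Low-ability: assigned no certificate, nets 22; deviating to the certificate nets 30 − 23 = 7.
The High-ability type gains 5 by deviating.

High-ability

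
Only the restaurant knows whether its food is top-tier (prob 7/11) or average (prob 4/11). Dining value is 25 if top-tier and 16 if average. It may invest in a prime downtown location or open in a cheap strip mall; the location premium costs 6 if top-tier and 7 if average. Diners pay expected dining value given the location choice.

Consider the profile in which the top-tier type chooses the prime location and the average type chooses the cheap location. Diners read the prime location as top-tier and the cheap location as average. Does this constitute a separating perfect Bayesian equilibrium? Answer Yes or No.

No

Under these beliefs, the prime location earns price premium 25 and the cheap location earns price premium 16.
top-tier: the prime location nets 25 − 6 = 19; the cheap location nets 16. top-tier prefers the prime location.
average: the prime location nets 25 − 7 = 18; the cheap location nets 16. average would deviate to the prime location.
average has a profitable deviation, so the profile is not an equilibrium.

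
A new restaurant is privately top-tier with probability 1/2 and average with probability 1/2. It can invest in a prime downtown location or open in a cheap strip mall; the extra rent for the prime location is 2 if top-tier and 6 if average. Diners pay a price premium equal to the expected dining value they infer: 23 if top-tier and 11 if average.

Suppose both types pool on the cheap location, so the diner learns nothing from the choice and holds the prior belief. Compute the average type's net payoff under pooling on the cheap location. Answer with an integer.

17

Pooled price premium = 1/2·23 + 1/2·11 = 17.
average pays no cost for the cheap location, so net payoff = 17.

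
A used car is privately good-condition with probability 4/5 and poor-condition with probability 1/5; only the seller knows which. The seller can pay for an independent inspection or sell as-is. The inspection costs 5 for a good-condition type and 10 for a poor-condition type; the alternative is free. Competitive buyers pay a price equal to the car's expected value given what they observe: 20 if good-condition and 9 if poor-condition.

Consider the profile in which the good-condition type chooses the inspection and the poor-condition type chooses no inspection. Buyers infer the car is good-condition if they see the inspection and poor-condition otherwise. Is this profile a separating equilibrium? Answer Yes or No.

No

Under these beliefs, the inspection earns price 20 and no inspection earns price 9.
good-condition: the inspection nets 20 − 5 = 15; no inspection nets 9. good-condition prefers the inspection.
poor-condition: the inspection nets 20 − 10 = 10; no inspection nets 9. poor-condition would deviate to the inspection.
poor-condition has a profitable deviation, so the profile is not an equilibrium.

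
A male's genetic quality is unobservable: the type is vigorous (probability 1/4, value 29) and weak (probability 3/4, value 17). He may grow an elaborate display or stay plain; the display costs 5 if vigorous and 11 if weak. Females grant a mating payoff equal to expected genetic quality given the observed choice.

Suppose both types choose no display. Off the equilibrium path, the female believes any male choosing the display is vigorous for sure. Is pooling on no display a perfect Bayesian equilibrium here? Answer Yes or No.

On path, the female holds the prior and pays 1/4·29 + 3/4·17 = 20. Off path (the display), believing vigorous, it pays 29.
vigorous: no display nets 20; the display nets 29 − 5 = 24. vigorous would deviate.
weak: no display nets 20; the display nets 29 − 11 = 18. weak stays.
A type deviates, so pooling fails.

No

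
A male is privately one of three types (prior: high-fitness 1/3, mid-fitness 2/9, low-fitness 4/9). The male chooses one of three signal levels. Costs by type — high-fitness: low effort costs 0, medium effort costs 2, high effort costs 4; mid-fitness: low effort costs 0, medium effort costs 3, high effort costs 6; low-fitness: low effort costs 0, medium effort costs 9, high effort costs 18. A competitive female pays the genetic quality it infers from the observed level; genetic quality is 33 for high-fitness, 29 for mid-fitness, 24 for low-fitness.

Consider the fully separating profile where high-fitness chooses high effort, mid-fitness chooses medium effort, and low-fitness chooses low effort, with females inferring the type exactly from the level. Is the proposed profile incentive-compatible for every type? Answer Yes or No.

No

Separating mating payoffs: high effort → 33, medium effort → 29, low effort → 24.
high-fitness (assigned high effort): low effort: 24 − 0 = 24; medium effort: 29 − 2 = 27; high effort: 33 − 4 = 29. high-fitness stays.
mid-fitness (assigned medium effort): low effort: 24 − 0 = 24; medium effort: 29 − 3 = 26; high effort: 33 − 6 = 27. mid-fitness prefers high effort.
low-fitness (assigned low effort): low effort: 24 − 0 = 24; medium effort: 29 − 9 = 20; high effort: 33 − 18 = 15. low-fitness stays.
At least one type deviates; the separating profile fails.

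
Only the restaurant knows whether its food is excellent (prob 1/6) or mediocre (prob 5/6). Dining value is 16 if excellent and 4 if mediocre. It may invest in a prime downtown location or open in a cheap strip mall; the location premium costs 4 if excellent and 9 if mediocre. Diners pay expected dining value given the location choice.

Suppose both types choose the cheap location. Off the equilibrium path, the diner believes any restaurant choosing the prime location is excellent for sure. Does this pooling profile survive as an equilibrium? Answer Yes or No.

No

On path, the diner holds the prior and pays 1/6·16 + 5/6·4 = 6. Off path (the prime location), believing excellent, it pays 16.
excellent: the cheap location nets 6; the prime location nets 16 − 4 = 12. excellent would deviate.
mediocre: the cheap location nets 6; the prime location nets 16 − 9 = 7. mediocre would deviate.
A type deviates, so pooling fails.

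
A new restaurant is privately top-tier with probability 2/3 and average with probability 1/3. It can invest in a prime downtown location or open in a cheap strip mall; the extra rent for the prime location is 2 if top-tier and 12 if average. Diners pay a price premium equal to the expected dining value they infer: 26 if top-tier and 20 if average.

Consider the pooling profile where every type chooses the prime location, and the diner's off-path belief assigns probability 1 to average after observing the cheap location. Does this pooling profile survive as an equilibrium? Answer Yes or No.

On path, the diner holds the prior and pays 2/3·26 + 1/3·20 = 24. Off path (the cheap location), believing average, it pays 20.
top-tier: the prime location nets 24 − 2 = 22; the cheap location nets 20. top-tier stays.
average: the prime location nets 24 − 12 = 12; the cheap location nets 20. average would deviate.
A type deviates, so pooling fails.

No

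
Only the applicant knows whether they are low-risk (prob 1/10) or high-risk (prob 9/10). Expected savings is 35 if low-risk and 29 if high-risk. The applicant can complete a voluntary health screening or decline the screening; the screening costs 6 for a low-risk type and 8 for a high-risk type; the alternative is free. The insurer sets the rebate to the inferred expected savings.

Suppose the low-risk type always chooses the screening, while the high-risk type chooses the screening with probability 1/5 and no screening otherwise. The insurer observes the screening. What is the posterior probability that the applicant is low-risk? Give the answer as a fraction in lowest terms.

5/14

P(the screening) = (1/10)·1 + (9/10)·(1/5) = 7/25.
By Bayes' rule, P(low-risk | the screening) = (1/10) / (7/25) = 5/14.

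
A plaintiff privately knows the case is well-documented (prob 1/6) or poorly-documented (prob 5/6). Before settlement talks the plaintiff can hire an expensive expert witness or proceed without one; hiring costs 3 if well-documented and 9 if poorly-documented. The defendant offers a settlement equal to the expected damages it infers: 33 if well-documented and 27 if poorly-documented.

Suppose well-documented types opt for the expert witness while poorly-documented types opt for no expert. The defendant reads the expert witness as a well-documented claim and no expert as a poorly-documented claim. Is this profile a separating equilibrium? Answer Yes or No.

Yes

Under these beliefs, the expert witness earns settlement 33 and no expert earns settlement 27.
well-documented: the expert witness nets 33 − 3 = 30; no expert nets 27. well-documented prefers the expert witness.
poorly-documented: the expert witness nets 33 − 9 = 24; no expert nets 27. poorly-documented prefers no expert.
Neither type deviates, so the separating profile is an equilibrium.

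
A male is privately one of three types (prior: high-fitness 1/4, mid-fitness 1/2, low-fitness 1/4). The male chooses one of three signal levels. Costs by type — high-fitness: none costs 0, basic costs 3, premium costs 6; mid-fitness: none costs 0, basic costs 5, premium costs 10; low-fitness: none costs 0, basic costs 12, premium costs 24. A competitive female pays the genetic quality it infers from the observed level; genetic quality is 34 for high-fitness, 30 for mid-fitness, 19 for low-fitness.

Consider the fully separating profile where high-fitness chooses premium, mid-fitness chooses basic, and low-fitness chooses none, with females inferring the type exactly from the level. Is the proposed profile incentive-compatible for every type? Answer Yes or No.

Yes

Separating mating payoffs: premium → 34, basic → 30, none → 19.
high-fitness (assigned premium): none: 19 − 0 = 19; basic: 30 − 3 = 27; premium: 34 − 6 = 28. high-fitness stays.
mid-fitness (assigned basic): none: 19 − 0 = 19; basic: 30 − 5 = 25; premium: 34 − 10 = 24. mid-fitness stays.
low-fitness (assigned none): none: 19 − 0 = 19; basic: 30 − 12 = 18; premium: 34 − 24 = 10. low-fitness stays.
Every type prefers its assigned level; separation holds.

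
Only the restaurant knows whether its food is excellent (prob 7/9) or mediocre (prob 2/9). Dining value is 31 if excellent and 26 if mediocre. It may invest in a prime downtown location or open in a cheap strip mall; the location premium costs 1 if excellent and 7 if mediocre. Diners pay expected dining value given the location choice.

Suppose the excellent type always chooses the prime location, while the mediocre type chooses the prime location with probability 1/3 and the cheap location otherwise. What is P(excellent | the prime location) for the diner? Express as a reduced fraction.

21/23

P(the prime location) = (7/9)·1 + (2/9)·(1/3) = 23/27.
By Bayes' rule, P(excellent | the prime location) = (7/9) / (23/27) = 21/23.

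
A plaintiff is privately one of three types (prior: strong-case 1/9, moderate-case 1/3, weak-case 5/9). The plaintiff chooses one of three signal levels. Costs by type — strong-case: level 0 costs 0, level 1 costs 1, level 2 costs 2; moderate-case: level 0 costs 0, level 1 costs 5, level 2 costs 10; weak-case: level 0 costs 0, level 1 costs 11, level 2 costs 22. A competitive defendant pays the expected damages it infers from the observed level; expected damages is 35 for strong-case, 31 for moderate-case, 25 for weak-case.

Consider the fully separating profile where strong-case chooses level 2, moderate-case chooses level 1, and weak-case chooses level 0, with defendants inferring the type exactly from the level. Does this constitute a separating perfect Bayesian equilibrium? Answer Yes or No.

Yes

Separating settlements: level 2 → 35, level 1 → 31, level 0 → 25.
strong-case (assigned level 2): level 0: 25 − 0 = 25; level 1: 31 − 1 = 30; level 2: 35 − 2 = 33. strong-case stays.
moderate-case (assigned level 1): level 0: 25 − 0 = 25; level 1: 31 − 5 = 26; level 2: 35 − 10 = 25. moderate-case stays.
weak-case (assigned level 0): level 0: 25 − 0 = 25; level 1: 31 − 11 = 20; level 2: 35 − 22 = 13. weak-case stays.
Every type prefers its assigned level; separation holds.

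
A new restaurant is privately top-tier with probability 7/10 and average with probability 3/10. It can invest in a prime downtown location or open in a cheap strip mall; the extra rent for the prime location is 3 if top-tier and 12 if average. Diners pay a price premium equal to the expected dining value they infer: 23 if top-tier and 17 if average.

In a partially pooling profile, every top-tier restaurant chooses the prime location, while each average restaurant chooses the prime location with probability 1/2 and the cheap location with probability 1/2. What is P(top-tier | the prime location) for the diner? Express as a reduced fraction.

P(the prime location) = (7/10)·1 + (3/10)·(1/2) = 17/20.
By Bayes' rule, P(top-tier | the prime location) = (7/10) / (17/20) = 14/17.

14/17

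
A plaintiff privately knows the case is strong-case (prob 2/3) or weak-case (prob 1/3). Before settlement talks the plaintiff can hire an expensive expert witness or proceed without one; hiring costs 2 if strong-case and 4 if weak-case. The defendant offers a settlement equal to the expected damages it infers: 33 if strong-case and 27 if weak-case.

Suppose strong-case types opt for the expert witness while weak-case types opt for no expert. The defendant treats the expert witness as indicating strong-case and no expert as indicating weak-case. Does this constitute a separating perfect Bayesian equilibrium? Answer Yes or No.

Under these beliefs, the expert witness earns settlement 33 and no expert earns settlement 27.
strong-case: the expert witness nets 33 − 2 = 31; no expert nets 27. strong-case prefers the expert witness.
weak-case: the expert witness nets 33 − 4 = 29; no expert nets 27. weak-case would deviate to the expert witness.
weak-case has a profitable deviation, so the profile is not an equilibrium.

No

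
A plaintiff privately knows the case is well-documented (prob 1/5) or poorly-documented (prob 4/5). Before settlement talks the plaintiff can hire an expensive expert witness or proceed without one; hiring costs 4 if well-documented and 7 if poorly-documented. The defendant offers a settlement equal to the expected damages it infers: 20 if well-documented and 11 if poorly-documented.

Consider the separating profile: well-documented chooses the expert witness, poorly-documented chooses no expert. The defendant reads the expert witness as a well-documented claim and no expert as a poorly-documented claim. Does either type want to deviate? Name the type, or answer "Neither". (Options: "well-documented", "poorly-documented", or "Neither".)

poorly-documented

The expert witness pays 20; no expert pays 11.
well-documented: assigned the expert witness, nets 20 − 4 = 16; deviating to no expert nets 11.
poorly-documented: assigned no expert, nets 11; deviating to the expert witness nets 20 − 7 = 13.
The poorly-documented type gains 2 by deviating.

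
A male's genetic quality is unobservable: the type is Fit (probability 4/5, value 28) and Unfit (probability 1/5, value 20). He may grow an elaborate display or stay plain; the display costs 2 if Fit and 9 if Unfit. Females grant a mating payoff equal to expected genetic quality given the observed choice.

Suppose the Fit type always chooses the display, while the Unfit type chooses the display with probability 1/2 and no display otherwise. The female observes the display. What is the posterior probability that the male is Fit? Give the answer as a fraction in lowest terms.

P(the display) = (4/5)·1 + (1/5)·(1/2) = 9/10.
By Bayes' rule, P(Fit | the display) = (4/5) / (9/10) = 8/9.

8/9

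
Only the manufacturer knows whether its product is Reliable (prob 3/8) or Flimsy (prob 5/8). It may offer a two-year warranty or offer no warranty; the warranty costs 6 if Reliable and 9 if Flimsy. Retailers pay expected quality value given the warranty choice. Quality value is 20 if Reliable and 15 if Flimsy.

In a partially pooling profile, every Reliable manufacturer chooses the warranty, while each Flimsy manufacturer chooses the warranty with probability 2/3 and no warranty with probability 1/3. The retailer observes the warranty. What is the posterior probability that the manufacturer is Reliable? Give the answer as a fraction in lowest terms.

9/19

P(the warranty) = (3/8)·1 + (5/8)·(2/3) = 19/24.
By Bayes' rule, P(Reliable | the warranty) = (3/8) / (19/24) = 9/19.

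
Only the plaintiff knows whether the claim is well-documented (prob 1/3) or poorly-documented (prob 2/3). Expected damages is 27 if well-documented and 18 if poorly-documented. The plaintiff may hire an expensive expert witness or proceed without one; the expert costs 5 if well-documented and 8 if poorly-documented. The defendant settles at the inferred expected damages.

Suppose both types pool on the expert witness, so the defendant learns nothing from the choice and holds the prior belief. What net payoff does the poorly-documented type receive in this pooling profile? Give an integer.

13

Pooled settlement = 1/3·27 + 2/3·18 = 21.
poorly-documented pays cost 8 for the expert witness, so net payoff = 21 − 8 = 13.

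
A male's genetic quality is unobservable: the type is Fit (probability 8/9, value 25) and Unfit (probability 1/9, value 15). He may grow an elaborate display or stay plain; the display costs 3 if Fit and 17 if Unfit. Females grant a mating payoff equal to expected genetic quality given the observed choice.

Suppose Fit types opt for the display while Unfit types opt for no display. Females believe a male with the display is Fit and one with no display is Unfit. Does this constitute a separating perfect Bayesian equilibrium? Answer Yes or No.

Yes

Under these beliefs, the display earns mating payoff 25 and no display earns mating payoff 15.
Fit: the display nets 25 − 3 = 22; no display nets 15. Fit prefers the display.
Unfit: the display nets 25 − 17 = 8; no display nets 15. Unfit prefers no display.
Neither type deviates, so the separating profile is an equilibrium.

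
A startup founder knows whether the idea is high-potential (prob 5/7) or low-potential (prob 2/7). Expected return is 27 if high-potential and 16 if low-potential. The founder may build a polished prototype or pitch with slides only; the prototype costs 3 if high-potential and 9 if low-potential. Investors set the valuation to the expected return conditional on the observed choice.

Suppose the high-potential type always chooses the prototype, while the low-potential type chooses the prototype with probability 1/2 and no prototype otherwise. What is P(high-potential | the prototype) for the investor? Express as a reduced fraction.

P(the prototype) = (5/7)·1 + (2/7)·(1/2) = 6/7.
By Bayes' rule, P(high-potential | the prototype) = (5/7) / (6/7) = 5/6.

5/6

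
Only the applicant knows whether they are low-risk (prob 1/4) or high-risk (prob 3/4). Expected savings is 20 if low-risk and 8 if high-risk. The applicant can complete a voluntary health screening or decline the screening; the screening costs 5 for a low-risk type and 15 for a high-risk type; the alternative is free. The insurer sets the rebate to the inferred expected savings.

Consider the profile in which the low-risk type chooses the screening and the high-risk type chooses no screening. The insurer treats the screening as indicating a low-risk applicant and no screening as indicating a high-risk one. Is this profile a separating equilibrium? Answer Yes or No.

Yes

Under these beliefs, the screening earns rebate 20 and no screening earns rebate 8.
low-risk: the screening nets 20 − 5 = 15; no screening nets 8. low-risk prefers the screening.
high-risk: the screening nets 20 − 15 = 5; no screening nets 8. high-risk prefers no screening.
Neither type deviates, so the separating profile is an equilibrium.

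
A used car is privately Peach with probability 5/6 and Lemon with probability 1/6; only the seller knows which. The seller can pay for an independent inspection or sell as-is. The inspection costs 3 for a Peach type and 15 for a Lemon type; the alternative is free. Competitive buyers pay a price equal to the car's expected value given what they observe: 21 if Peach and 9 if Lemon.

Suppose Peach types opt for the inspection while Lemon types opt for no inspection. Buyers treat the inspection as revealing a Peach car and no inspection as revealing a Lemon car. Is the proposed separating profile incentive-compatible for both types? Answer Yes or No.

Under these beliefs, the inspection earns price 21 and no inspection earns price 9.
Peach: the inspection nets 21 − 3 = 18; no inspection nets 9. Peach prefers the inspection.
Lemon: the inspection nets 21 − 15 = 6; no inspection nets 9. Lemon prefers no inspection.
Neither type deviates, so the separating profile is an equilibrium.

Yes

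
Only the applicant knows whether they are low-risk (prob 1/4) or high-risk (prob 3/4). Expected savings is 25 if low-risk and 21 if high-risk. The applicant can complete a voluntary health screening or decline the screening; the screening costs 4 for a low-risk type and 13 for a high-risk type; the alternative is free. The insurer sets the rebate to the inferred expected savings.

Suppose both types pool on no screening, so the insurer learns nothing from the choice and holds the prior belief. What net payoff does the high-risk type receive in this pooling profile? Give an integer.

Pooled rebate = 1/4·25 + 3/4·21 = 22.
high-risk pays no cost for no screening, so net payoff = 22.

22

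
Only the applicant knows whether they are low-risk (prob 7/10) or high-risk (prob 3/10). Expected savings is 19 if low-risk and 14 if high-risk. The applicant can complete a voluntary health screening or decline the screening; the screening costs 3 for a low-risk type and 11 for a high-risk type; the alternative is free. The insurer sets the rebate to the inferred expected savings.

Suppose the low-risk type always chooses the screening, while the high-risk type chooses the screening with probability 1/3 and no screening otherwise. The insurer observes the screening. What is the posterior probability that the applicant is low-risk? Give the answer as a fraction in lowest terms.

P(the screening) = (7/10)·1 + (3/10)·(1/3) = 4/5.
By Bayes' rule, P(low-risk | the screening) = (7/10) / (4/5) = 7/8.

7/8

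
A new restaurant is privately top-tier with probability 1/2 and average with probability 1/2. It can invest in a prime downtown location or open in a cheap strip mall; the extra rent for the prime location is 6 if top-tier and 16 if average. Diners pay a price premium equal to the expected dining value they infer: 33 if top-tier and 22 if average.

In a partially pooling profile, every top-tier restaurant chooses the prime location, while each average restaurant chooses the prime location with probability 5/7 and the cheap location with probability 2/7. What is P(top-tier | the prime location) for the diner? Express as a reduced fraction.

P(the prime location) = (1/2)·1 + (1/2)·(5/7) = 6/7.
By Bayes' rule, P(top-tier | the prime location) = (1/2) / (6/7) = 7/12.

7/12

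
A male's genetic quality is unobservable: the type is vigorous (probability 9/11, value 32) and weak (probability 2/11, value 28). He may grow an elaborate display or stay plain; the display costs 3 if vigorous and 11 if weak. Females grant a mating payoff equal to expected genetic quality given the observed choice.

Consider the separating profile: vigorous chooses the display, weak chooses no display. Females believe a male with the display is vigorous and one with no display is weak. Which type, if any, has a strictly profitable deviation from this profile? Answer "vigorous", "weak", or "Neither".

Neither

The display pays 32; no display pays 28.
vigorous: assigned the display, nets 32 − 3 = 29; deviating to no display nets 28.
weak: assigned no display, nets 28; deviating to the display nets 32 − 11 = 21.
Both types strictly prefer their assigned action; no profitable deviation.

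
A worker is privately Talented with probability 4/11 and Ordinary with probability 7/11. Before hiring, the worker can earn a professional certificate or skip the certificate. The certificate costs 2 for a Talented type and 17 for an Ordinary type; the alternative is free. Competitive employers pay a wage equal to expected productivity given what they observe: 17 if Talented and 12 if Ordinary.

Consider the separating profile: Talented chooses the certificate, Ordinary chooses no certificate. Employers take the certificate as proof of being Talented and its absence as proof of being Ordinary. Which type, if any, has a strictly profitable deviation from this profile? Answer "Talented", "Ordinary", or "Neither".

Neither

The certificate pays 17; no certificate pays 12.
Talented: assigned the certificate, nets 17 − 2 = 15; deviating to no certificate nets 12.
Ordinary: assigned no certificate, nets 12; deviating to the certificate nets 17 − 17 = 0.
Both types strictly prefer their assigned action; no profitable deviation.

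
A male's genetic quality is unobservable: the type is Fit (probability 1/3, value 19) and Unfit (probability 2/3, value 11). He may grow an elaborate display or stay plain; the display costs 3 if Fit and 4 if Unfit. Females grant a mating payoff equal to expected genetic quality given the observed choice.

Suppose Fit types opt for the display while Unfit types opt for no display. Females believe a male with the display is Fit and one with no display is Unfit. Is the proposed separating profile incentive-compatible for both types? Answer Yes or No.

No

Under these beliefs, the display earns mating payoff 19 and no display earns mating payoff 11.
Fit: the display nets 19 − 3 = 16; no display nets 11. Fit prefers the display.
Unfit: the display nets 19 − 4 = 15; no display nets 11. Unfit would deviate to the display.
Unfit has a profitable deviation, so the profile is not an equilibrium.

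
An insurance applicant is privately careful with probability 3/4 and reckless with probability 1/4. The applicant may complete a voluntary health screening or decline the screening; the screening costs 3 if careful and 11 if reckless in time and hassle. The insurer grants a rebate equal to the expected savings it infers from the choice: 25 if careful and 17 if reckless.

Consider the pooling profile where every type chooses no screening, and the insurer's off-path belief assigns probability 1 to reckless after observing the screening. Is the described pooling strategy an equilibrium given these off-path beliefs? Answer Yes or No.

Yes

On path, the insurer holds the prior and pays 3/4·25 + 1/4·17 = 23. Off path (the screening), believing reckless, it pays 17.
careful: no screening nets 23; the screening nets 17 − 3 = 14. careful stays.
reckless: no screening nets 23; the screening nets 17 − 11 = 6. reckless stays.
No type deviates, so pooling is sustained.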